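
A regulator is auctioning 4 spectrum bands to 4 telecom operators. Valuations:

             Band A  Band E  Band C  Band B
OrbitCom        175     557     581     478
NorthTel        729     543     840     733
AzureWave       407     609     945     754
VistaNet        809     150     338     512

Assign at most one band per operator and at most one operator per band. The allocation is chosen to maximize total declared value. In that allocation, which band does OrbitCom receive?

Optimal: OrbitCom→Band E ($557M), NorthTel→Band B ($733M), AzureWave→Band C ($945M), VistaNet→Band A ($809M) — total 557+733+945+809 = $3044M.
Column-greedy (each band in turn goes to its best remaining operator) gives $2736M, worse by 308.
Next-best assignment: OrbitCom→Band E, NorthTel→Band C, AzureWave→Band B, VistaNet→Band A = $2960M.
Swapping AzureWave↔NorthTel (AzureWave→Band B $754M, NorthTel→Band C $840M) loses 84.
OrbitCom's own top band is Band C ($581M), but forcing OrbitCom→Band C and reassigning the rest optimally gives only $2732M — worse by 312.

OrbitCom receives Band E.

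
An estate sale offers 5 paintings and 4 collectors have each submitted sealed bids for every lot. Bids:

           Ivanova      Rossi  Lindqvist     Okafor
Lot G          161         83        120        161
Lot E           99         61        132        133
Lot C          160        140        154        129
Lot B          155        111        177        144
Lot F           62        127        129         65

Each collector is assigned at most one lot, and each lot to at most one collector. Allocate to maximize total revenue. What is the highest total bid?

Max total: $625

Optimal: Ivanova→Lot C ($160), Rossi→Lot F ($127), Lindqvist→Lot B ($177), Okafor→Lot G ($161) — total 160+127+177+161 = $625.
Max-entry greedy (repeatedly take the single best remaining cell) gives $611, worse by 14.
Checked against all permutations: $625 is optimal.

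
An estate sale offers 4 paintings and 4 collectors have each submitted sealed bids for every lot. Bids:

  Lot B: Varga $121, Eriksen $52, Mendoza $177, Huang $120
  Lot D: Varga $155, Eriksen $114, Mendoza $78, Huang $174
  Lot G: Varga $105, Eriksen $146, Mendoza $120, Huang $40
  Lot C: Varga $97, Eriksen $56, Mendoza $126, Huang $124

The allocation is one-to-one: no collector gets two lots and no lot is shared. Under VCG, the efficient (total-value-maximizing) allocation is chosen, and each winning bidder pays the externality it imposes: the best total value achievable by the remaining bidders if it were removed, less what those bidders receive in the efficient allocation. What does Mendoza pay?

Mendoza pays $16.

Efficient allocation: Varga→Lot D ($155), Eriksen→Lot G ($146), Mendoza→Lot B ($177), Huang→Lot C ($124); total welfare W = $602.
Mendoza receives Lot B at value $177, so the others get W − 177 = $425.
Without Mendoza: best allocation of the remaining 3 bidders over all 4 lots is Varga→Lot B ($121), Eriksen→Lot G ($146), Huang→Lot D ($174), total $441.
VCG payment = (others' best without Mendoza) − (others' welfare with Mendoza) = 441 − 425 = $16.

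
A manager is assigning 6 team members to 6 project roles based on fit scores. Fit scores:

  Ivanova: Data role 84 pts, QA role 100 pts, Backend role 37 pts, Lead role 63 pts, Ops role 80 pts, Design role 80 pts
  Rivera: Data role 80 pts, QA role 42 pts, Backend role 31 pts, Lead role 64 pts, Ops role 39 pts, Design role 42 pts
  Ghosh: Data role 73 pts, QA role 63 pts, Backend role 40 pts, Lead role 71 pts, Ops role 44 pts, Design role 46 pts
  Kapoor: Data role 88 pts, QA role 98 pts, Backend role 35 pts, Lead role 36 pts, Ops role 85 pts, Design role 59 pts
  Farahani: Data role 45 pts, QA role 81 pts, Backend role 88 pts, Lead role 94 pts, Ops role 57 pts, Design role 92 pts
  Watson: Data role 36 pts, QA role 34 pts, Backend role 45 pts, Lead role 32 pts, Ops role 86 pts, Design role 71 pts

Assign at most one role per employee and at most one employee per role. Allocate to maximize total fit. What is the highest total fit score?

Optimal: Ivanova→Design role (80 pts), Rivera→Data role (80 pts), Ghosh→Lead role (71 pts), Kapoor→QA role (98 pts), Farahani→Backend role (88 pts), Watson→Ops role (86 pts) — total 80+80+71+98+88+86 = 503 pts.
Max-entry greedy (repeatedly take the single best remaining cell) gives 445 pts, worse by 58.
Every other assignment is strictly worse.

Max total: 503 pts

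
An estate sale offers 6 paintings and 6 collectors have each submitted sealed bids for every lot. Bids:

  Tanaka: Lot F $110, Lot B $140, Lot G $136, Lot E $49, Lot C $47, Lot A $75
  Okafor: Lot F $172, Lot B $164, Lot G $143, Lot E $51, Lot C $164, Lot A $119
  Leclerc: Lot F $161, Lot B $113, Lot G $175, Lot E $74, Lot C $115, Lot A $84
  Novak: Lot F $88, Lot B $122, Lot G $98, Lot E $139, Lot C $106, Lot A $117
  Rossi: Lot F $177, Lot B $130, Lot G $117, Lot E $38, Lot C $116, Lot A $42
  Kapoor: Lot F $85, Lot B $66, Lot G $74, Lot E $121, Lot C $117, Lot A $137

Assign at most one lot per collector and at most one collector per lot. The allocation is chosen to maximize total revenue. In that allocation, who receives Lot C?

Treat this as an assignment problem: match each collector to one lot.
Optimal: Tanaka→Lot B ($140), Okafor→Lot C ($164), Leclerc→Lot G ($175), Novak→Lot E ($139), Rossi→Lot F ($177), Kapoor→Lot A ($137) — total 140+164+175+139+177+137 = $932.
Max-entry greedy (repeatedly take the single best remaining cell) gives $839, worse by 93.
Swapping Novak↔Tanaka (Novak→Lot B $122, Tanaka→Lot E $49) loses 108.
No other one-to-one assignment exceeds $932.
Okafor's own top lot is Lot F ($172), but forcing Okafor→Lot F and reassigning the rest optimally gives only $879 — worse by 53.

Okafor receives Lot C.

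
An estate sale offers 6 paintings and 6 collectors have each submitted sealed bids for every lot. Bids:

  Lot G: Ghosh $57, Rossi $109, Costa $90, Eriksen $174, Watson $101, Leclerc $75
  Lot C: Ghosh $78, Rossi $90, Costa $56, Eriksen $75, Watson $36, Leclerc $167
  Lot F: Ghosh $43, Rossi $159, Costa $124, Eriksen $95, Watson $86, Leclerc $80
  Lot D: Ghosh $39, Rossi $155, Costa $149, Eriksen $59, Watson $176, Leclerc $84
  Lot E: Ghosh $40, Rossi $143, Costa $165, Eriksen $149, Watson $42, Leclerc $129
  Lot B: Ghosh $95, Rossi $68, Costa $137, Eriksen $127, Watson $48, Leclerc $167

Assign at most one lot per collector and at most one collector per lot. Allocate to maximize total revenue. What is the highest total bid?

This is a one-to-one assignment (maximum-weight bipartite matching).
Optimal: Ghosh→Lot B ($95), Rossi→Lot F ($159), Costa→Lot E ($165), Eriksen→Lot G ($174), Watson→Lot D ($176), Leclerc→Lot C ($167) — total 95+159+165+174+176+167 = $936.
Next-best assignment: Ghosh→Lot C, Rossi→Lot F, Costa→Lot E, Eriksen→Lot G, Watson→Lot D, Leclerc→Lot B = $919.
No other one-to-one assignment exceeds $936.

Max total: $936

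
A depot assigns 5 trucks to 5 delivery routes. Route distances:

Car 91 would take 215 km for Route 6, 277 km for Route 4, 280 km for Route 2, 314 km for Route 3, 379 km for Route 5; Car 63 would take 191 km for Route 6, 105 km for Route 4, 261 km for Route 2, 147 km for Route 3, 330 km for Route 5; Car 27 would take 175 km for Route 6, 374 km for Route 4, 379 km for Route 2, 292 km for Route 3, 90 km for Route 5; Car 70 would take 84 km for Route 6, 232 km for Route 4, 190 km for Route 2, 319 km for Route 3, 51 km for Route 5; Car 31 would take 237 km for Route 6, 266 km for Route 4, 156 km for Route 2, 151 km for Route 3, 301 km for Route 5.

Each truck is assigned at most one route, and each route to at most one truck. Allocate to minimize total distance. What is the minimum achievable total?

Min total: 710 km

Optimal: Car 91→Route 2 (280 km), Car 63→Route 4 (105 km), Car 27→Route 5 (90 km), Car 70→Route 6 (84 km), Car 31→Route 3 (151 km) — total 280+105+90+84+151 = 710 km.
Swapping Car 63↔Car 70 (Car 63→Route 6 191 km, Car 70→Route 4 232 km) adds 234.
Every other assignment is strictly worse.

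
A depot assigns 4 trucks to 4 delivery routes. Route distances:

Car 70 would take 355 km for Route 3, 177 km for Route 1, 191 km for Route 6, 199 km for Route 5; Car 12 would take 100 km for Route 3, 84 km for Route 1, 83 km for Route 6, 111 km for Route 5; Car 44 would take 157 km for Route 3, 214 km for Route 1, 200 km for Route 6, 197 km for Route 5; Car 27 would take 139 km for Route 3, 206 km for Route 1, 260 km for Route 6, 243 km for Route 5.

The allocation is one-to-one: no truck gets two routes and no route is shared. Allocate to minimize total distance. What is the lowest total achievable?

This is a one-to-one assignment (minimum-cost bipartite matching).
Optimal: Car 70→Route 1 (177 km), Car 12→Route 6 (83 km), Car 44→Route 5 (197 km), Car 27→Route 3 (139 km) — total 177+83+197+139 = 596 km.
Next-best assignment: Car 70→Route 6, Car 12→Route 1, Car 44→Route 5, Car 27→Route 3 = 611 km.
Swapping Car 44↔Car 27 (Car 44→Route 3 157 km, Car 27→Route 5 243 km) adds 64.

Min total: 596 km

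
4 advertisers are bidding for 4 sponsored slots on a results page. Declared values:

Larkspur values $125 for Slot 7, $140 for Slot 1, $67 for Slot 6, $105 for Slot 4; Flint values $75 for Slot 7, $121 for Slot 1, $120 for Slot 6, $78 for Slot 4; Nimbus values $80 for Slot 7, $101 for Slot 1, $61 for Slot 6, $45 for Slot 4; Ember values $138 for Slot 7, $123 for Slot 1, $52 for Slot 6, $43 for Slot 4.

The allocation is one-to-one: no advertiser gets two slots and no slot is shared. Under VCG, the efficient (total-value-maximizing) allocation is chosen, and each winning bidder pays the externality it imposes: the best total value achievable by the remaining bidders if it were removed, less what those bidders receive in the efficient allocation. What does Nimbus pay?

Efficient allocation: Larkspur→Slot 4 ($105), Flint→Slot 6 ($120), Nimbus→Slot 1 ($101), Ember→Slot 7 ($138); total welfare W = $464.
Nimbus receives Slot 1 at value $101, so the others get W − 101 = $363.
Without Nimbus: best allocation of the remaining 3 bidders over all 4 slots is Larkspur→Slot 1 ($140), Flint→Slot 6 ($120), Ember→Slot 7 ($138), total $398.
VCG payment = (others' best without Nimbus) − (others' welfare with Nimbus) = 398 − 363 = $35.

Nimbus pays $35.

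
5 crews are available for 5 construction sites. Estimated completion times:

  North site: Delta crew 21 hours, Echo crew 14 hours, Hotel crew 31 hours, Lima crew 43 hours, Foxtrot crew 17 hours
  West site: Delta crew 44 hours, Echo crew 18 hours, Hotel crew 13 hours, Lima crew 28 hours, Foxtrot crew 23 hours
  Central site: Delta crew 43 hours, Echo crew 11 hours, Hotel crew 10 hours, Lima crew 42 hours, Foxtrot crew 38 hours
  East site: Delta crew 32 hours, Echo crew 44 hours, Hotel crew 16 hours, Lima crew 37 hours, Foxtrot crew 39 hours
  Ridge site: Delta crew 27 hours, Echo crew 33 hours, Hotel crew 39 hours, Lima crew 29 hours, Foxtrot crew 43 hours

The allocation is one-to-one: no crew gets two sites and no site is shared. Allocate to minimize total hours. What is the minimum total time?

Treat this as an assignment problem: match each crew to one site.
Optimal: Delta crew→Ridge site (27 hours), Echo crew→Central site (11 hours), Hotel crew→East site (16 hours), Lima crew→West site (28 hours), Foxtrot crew→North site (17 hours) — total 27+11+16+28+17 = 99 hours.
Min-entry greedy (repeatedly take the single cheapest remaining cell) gives 111 hours, worse by 12.
Next-best assignment: Delta crew→North site, Echo crew→Central site, Hotel crew→East site, Lima crew→Ridge site, Foxtrot crew→West site = 100 hours.

Min total: 99 hours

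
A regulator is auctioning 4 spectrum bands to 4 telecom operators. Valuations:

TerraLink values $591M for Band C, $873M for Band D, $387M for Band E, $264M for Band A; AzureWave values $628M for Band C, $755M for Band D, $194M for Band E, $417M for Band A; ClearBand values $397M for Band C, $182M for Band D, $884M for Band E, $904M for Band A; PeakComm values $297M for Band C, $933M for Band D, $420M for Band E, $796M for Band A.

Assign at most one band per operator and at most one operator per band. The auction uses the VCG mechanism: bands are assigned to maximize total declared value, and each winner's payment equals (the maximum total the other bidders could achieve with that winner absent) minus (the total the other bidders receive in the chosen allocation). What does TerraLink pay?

Efficient allocation: TerraLink→Band D ($873M), AzureWave→Band C ($628M), ClearBand→Band E ($884M), PeakComm→Band A ($796M); total welfare W = $3181M.
TerraLink receives Band D at value $873M, so the others get W − 873 = $2308M.
Without TerraLink: best allocation of the remaining 3 bidders over all 4 bands is AzureWave→Band C ($628M), ClearBand→Band A ($904M), PeakComm→Band D ($933M), total $2465M.
VCG payment = (others' best without TerraLink) − (others' welfare with TerraLink) = 2465 − 2308 = $157M.

TerraLink pays $157M.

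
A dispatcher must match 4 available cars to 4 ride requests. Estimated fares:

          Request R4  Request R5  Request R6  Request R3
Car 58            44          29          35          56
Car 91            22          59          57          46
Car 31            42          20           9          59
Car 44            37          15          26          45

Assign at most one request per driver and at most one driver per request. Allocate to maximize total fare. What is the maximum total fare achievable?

Max total: $190

Optimal: Car 58→Request R6 ($35), Car 91→Request R5 ($59), Car 31→Request R3 ($59), Car 44→Request R4 ($37) — total 35+59+59+37 = $190.
Row-greedy (each driver in turn takes its best remaining request) gives $183, worse by 7.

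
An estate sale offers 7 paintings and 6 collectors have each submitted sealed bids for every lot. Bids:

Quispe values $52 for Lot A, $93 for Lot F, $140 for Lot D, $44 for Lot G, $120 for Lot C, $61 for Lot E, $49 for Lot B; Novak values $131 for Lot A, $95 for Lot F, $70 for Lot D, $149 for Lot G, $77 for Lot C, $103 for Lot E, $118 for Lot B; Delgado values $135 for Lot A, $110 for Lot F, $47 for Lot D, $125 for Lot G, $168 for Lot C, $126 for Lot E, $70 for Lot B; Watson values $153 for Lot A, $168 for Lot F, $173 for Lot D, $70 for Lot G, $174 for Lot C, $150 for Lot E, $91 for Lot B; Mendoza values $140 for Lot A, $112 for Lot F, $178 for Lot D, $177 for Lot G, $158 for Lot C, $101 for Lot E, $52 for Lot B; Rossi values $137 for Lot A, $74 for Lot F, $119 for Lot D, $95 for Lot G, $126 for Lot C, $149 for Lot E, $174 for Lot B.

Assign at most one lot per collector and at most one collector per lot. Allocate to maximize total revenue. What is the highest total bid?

This is a one-to-one assignment (maximum-weight bipartite matching).
Optimal: Quispe→Lot D ($140), Novak→Lot A ($131), Delgado→Lot C ($168), Watson→Lot F ($168), Mendoza→Lot G ($177), Rossi→Lot B ($174) — total 140+131+168+168+177+174 = $958.
Max-entry greedy (repeatedly take the single best remaining cell) gives $903, worse by 55.
Next-best assignment: Quispe→Lot D, Novak→Lot A, Delgado→Lot C, Watson→Lot E, Mendoza→Lot G, Rossi→Lot B = $940.
Swapping Novak↔Rossi (Novak→Lot B $118, Rossi→Lot A $137) loses 50.

Maximum total: $958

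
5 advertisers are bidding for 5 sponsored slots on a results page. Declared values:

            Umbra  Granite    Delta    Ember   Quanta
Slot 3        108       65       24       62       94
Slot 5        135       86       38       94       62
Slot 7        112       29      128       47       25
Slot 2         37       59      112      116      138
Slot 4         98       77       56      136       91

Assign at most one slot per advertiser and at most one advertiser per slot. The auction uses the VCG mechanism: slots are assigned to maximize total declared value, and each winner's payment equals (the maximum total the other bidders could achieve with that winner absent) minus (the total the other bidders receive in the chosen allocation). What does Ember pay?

Ember pays $12.

Efficient allocation: Umbra→Slot 5 ($135), Granite→Slot 3 ($65), Delta→Slot 7 ($128), Ember→Slot 4 ($136), Quanta→Slot 2 ($138); total welfare W = $602.
Ember receives Slot 4 at value $136, so the others get W − 136 = $466.
Without Ember: best allocation of the remaining 4 bidders over all 5 slots is Umbra→Slot 5 ($135), Granite→Slot 4 ($77), Delta→Slot 7 ($128), Quanta→Slot 2 ($138), total $478.
VCG payment = (others' best without Ember) − (others' welfare with Ember) = 478 − 466 = $12.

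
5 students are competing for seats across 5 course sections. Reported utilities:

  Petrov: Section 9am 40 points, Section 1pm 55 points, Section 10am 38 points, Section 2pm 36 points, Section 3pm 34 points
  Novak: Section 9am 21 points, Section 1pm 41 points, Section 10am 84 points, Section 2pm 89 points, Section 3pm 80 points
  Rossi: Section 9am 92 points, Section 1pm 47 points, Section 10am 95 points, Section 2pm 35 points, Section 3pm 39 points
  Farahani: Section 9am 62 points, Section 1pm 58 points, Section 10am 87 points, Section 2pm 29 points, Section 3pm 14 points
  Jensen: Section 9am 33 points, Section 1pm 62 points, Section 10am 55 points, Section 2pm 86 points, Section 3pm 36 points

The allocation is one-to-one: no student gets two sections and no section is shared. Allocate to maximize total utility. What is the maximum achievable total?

Max total: 400 points

This is the linear assignment problem.
Optimal: Petrov→Section 1pm (55 points), Novak→Section 3pm (80 points), Rossi→Section 9am (92 points), Farahani→Section 10am (87 points), Jensen→Section 2pm (86 points) — total 55+80+92+87+86 = 400 points.
Column-greedy (each section in turn goes to its best remaining student) gives 364 points, worse by 36.
No other one-to-one assignment exceeds 400 points.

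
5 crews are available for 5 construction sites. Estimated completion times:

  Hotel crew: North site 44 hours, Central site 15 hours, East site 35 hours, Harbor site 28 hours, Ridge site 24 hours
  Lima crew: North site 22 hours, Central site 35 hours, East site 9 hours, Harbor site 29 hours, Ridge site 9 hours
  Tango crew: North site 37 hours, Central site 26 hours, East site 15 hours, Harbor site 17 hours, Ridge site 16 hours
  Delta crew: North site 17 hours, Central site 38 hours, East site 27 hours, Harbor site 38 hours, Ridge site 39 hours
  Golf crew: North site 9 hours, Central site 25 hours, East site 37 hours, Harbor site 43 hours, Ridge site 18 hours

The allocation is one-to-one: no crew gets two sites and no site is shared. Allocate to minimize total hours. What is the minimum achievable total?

Optimal: Hotel crew→Central site (15 hours), Lima crew→East site (9 hours), Tango crew→Harbor site (17 hours), Delta crew→North site (17 hours), Golf crew→Ridge site (18 hours) — total 15+9+17+17+18 = 76 hours.
Min-entry greedy (repeatedly take the single cheapest remaining cell) gives 87 hours, worse by 11.
Next-best assignment: Hotel crew→Central site, Lima crew→Ridge site, Tango crew→Harbor site, Delta crew→East site, Golf crew→North site = 77 hours.
No other one-to-one assignment undercuts 76 hours.

Minimum total: 76 hours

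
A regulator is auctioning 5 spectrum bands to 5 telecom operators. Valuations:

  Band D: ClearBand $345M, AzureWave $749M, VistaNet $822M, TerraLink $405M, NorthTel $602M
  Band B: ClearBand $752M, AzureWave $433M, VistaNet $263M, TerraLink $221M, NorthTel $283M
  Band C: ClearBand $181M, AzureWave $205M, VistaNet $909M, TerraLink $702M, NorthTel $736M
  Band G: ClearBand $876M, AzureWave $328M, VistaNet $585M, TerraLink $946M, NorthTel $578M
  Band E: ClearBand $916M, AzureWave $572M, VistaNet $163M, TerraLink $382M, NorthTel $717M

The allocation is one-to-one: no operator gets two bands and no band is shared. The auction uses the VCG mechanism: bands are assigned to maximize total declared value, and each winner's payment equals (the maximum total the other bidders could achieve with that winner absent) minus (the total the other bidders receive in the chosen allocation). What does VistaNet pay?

VistaNet pays $183M.

Efficient allocation: ClearBand→Band B ($752M), AzureWave→Band D ($749M), VistaNet→Band C ($909M), TerraLink→Band G ($946M), NorthTel→Band E ($717M); total welfare W = $4073M.
VistaNet receives Band C at value $909M, so the others get W − 909 = $3164M.
Without VistaNet: best allocation of the remaining 4 bidders over all 5 bands is ClearBand→Band E ($916M), AzureWave→Band D ($749M), TerraLink→Band G ($946M), NorthTel→Band C ($736M), total $3347M.
VCG payment = (others' best without VistaNet) − (others' welfare with VistaNet) = 3347 − 3164 = $183M.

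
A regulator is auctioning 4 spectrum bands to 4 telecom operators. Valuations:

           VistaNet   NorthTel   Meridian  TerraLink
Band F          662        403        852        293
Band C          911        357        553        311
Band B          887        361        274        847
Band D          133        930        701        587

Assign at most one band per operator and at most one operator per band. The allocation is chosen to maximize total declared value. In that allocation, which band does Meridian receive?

Meridian receives Band F.

This is the linear assignment problem.
Optimal: VistaNet→Band C ($911M), NorthTel→Band D ($930M), Meridian→Band F ($852M), TerraLink→Band B ($847M) — total 911+930+852+847 = $3540M.
Next-best assignment: VistaNet→Band F, NorthTel→Band D, Meridian→Band C, TerraLink→Band B = $2992M.
Swapping Meridian↔NorthTel (Meridian→Band D $701M, NorthTel→Band F $403M) loses 678.
Every other assignment is strictly worse.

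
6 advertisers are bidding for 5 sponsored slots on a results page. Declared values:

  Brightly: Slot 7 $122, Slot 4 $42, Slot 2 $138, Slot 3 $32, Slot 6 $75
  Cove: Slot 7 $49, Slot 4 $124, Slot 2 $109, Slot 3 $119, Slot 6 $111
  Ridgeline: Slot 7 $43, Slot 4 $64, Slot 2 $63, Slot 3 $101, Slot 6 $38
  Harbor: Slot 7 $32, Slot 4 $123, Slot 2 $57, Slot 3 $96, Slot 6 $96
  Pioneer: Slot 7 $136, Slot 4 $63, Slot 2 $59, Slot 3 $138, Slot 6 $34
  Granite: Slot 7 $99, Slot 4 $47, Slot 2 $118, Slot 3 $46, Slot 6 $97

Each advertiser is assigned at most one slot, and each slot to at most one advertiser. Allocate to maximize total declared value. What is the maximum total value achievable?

This is a one-to-one assignment (maximum-weight bipartite matching).
Optimal: Pioneer→Slot 7 ($136), Harbor→Slot 4 ($123), Brightly→Slot 2 ($138), Cove→Slot 3 ($119), Granite→Slot 6 ($97) — total 136+123+138+119+97 = $613.
Row-greedy (each advertiser in turn takes its best remaining slot) gives $595, worse by 18.
Next-best assignment: Brightly→Slot 7, Harbor→Slot 4, Granite→Slot 2, Pioneer→Slot 3, Cove→Slot 6 = $612.

Max total: $613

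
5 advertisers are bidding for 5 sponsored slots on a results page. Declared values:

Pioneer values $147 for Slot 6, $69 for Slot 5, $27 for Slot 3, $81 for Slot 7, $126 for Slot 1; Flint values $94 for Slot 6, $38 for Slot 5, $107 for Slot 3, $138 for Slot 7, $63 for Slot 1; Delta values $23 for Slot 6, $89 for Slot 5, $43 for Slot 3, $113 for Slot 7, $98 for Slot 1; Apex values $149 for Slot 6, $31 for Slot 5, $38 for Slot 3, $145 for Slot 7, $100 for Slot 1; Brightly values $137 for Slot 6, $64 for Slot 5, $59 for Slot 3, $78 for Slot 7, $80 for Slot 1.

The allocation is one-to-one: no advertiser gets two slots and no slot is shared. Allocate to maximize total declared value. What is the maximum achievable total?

Optimal: Pioneer→Slot 1 ($126), Flint→Slot 3 ($107), Delta→Slot 5 ($89), Apex→Slot 7 ($145), Brightly→Slot 6 ($137) — total 126+107+89+145+137 = $604.
Row-greedy (each advertiser in turn takes its best remaining slot) gives $485, worse by 119.
Swapping Delta↔Apex (Delta→Slot 7 $113, Apex→Slot 5 $31) loses 90.

Maximum total: $604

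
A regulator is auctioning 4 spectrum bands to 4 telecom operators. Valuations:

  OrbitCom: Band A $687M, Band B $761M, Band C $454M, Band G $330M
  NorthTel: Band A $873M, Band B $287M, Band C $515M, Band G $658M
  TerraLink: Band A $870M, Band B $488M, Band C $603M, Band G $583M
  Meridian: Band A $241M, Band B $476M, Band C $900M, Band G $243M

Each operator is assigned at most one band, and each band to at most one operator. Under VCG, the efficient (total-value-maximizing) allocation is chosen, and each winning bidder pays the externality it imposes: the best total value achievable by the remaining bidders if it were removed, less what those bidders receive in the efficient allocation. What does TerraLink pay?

TerraLink pays $215M.

Efficient allocation: OrbitCom→Band B ($761M), NorthTel→Band G ($658M), TerraLink→Band A ($870M), Meridian→Band C ($900M); total welfare W = $3189M.
TerraLink receives Band A at value $870M, so the others get W − 870 = $2319M.
Without TerraLink: best allocation of the remaining 3 bidders over all 4 bands is OrbitCom→Band B ($761M), NorthTel→Band A ($873M), Meridian→Band C ($900M), total $2534M.
VCG payment = (others' best without TerraLink) − (others' welfare with TerraLink) = 2534 − 2319 = $215M.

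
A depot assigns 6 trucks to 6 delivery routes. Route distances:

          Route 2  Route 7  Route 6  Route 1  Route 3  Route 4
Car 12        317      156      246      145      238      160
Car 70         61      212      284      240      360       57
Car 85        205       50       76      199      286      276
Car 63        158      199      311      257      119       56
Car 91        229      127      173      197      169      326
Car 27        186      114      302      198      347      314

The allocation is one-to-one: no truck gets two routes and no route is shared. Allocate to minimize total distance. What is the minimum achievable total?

Minimum total: 621 km

Optimal: Car 12→Route 1 (145 km), Car 70→Route 2 (61 km), Car 85→Route 6 (76 km), Car 63→Route 4 (56 km), Car 91→Route 3 (169 km), Car 27→Route 7 (114 km) — total 145+61+76+56+169+114 = 621 km.
Min-entry greedy (repeatedly take the single cheapest remaining cell) gives 783 km, worse by 162.
Next-best assignment: Car 12→Route 1, Car 70→Route 4, Car 85→Route 6, Car 63→Route 3, Car 91→Route 7, Car 27→Route 2 = 710 km.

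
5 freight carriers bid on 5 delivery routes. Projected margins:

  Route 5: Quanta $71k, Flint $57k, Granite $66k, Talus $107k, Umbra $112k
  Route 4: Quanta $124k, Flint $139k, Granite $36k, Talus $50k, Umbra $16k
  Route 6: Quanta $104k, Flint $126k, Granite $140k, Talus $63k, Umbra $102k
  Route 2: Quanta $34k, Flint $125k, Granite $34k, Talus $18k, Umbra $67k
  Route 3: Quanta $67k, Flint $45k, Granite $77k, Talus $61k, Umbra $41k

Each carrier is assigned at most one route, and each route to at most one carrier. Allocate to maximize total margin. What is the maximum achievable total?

Optimal: Quanta→Route 4 ($124k), Flint→Route 2 ($125k), Granite→Route 6 ($140k), Talus→Route 3 ($61k), Umbra→Route 5 ($112k) — total 124+125+140+61+112 = $562k.
Max-entry greedy (repeatedly take the single best remaining cell) gives $476k, worse by 86.
Every other assignment is strictly worse.

Max total: $562k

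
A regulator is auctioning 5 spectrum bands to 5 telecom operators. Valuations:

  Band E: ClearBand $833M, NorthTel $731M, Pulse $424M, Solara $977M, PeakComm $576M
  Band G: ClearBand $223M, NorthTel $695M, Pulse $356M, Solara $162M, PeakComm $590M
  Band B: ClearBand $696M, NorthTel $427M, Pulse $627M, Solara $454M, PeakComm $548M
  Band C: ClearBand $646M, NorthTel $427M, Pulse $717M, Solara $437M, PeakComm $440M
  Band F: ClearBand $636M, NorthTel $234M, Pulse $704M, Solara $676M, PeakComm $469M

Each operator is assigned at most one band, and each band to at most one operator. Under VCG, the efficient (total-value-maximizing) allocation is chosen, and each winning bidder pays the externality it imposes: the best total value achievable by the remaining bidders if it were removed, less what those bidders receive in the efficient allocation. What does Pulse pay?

Pulse pays $10M.

Efficient allocation: ClearBand→Band F ($636M), NorthTel→Band G ($695M), Pulse→Band C ($717M), Solara→Band E ($977M), PeakComm→Band B ($548M); total welfare W = $3573M.
Pulse receives Band C at value $717M, so the others get W − 717 = $2856M.
Without Pulse: best allocation of the remaining 4 bidders over all 5 bands is ClearBand→Band C ($646M), NorthTel→Band G ($695M), Solara→Band E ($977M), PeakComm→Band B ($548M), total $2866M.
VCG payment = (others' best without Pulse) − (others' welfare with Pulse) = 2866 − 2856 = $10M.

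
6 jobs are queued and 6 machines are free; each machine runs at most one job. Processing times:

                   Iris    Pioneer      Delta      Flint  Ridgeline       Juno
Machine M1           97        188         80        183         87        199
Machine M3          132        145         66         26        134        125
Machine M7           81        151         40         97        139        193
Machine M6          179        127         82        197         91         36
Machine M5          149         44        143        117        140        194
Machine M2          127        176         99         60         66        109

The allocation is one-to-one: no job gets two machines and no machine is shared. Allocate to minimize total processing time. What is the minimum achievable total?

Min total: 309 min

This is a one-to-one assignment (minimum-cost bipartite matching).
Optimal: Iris→Machine M1 (97 min), Pioneer→Machine M5 (44 min), Delta→Machine M7 (40 min), Flint→Machine M3 (26 min), Ridgeline→Machine M2 (66 min), Juno→Machine M6 (36 min) — total 97+44+40+26+66+36 = 309 min.
Column-greedy (each machine in turn goes to its cheapest remaining job) gives 333 min, worse by 24.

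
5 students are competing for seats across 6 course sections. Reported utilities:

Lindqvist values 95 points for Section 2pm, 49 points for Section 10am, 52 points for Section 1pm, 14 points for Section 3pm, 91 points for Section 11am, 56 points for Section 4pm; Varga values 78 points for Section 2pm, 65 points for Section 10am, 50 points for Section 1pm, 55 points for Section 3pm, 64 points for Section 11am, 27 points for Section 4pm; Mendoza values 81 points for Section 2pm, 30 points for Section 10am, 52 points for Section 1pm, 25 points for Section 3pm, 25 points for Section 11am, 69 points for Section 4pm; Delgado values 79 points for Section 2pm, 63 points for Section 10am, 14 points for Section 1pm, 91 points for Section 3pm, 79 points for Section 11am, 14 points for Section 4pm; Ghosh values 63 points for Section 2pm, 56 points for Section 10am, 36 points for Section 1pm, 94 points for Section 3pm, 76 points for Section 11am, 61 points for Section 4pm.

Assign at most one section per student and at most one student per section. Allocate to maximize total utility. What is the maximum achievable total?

Treat this as an assignment problem: match each student to one section.
Optimal: Lindqvist→Section 2pm (95 points), Varga→Section 10am (65 points), Mendoza→Section 4pm (69 points), Delgado→Section 11am (79 points), Ghosh→Section 3pm (94 points) — total 95+65+69+79+94 = 402 points.
Row-greedy (each student in turn takes its best remaining section) gives 396 points, worse by 6.
Next-best assignment: Lindqvist→Section 11am, Varga→Section 10am, Mendoza→Section 4pm, Delgado→Section 2pm, Ghosh→Section 3pm = 398 points.

Maximum total: 402 points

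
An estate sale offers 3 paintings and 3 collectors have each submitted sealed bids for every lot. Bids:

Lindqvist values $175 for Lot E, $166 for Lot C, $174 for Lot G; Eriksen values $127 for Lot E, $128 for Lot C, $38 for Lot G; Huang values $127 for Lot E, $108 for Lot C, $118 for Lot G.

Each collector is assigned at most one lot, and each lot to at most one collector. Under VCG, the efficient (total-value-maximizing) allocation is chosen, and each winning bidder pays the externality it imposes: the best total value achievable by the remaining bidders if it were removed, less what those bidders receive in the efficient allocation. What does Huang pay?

Huang pays $1.

Efficient allocation: Lindqvist→Lot G ($174), Eriksen→Lot C ($128), Huang→Lot E ($127); total welfare W = $429.
Huang receives Lot E at value $127, so the others get W − 127 = $302.
Without Huang: best allocation of the remaining 2 bidders over all 3 lots is Lindqvist→Lot E ($175), Eriksen→Lot C ($128), total $303.
VCG payment = (others' best without Huang) − (others' welfare with Huang) = 303 − 302 = $1.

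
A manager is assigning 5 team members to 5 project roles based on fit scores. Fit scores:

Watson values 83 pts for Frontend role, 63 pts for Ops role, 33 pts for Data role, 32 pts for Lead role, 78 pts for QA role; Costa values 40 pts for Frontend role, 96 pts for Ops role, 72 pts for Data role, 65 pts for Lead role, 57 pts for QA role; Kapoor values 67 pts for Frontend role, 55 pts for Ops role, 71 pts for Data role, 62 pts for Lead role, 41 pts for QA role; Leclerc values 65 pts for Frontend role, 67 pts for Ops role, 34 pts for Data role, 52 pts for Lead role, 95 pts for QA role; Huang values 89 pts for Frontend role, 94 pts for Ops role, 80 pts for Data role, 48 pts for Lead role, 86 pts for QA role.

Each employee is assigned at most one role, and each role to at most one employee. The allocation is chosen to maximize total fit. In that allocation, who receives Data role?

Huang receives Data role.

Optimal: Watson→Frontend role (83 pts), Costa→Ops role (96 pts), Kapoor→Lead role (62 pts), Leclerc→QA role (95 pts), Huang→Data role (80 pts) — total 83+96+62+95+80 = 416 pts.
Max-entry greedy (repeatedly take the single best remaining cell) gives 383 pts, worse by 33.
Every other assignment is strictly worse.
Huang's own top role is Ops role (94 pts), but forcing Huang→Ops role and reassigning the rest optimally gives only 408 pts — worse by 8.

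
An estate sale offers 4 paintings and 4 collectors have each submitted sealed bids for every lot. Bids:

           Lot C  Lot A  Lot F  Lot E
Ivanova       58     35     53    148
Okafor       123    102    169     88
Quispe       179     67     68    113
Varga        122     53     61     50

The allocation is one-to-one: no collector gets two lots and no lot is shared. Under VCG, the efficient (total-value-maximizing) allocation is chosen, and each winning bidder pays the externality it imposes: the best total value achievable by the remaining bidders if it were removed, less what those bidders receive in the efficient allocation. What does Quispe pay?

Efficient allocation: Ivanova→Lot E ($148), Okafor→Lot F ($169), Quispe→Lot C ($179), Varga→Lot A ($53); total welfare W = $549.
Quispe receives Lot C at value $179, so the others get W − 179 = $370.
Without Quispe: best allocation of the remaining 3 bidders over all 4 lots is Ivanova→Lot E ($148), Okafor→Lot F ($169), Varga→Lot C ($122), total $439.
VCG payment = (others' best without Quispe) − (others' welfare with Quispe) = 439 − 370 = $69.

Quispe pays $69.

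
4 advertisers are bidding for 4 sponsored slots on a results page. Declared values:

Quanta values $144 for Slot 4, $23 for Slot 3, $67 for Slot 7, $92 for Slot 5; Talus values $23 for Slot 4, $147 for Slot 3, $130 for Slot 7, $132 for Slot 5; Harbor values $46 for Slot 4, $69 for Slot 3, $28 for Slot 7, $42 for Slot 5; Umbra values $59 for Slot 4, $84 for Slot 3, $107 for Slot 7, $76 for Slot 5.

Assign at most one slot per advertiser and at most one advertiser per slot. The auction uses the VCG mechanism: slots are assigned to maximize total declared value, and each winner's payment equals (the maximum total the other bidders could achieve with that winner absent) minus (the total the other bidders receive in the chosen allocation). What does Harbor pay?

Harbor pays $15.

Efficient allocation: Quanta→Slot 4 ($144), Talus→Slot 5 ($132), Harbor→Slot 3 ($69), Umbra→Slot 7 ($107); total welfare W = $452.
Harbor receives Slot 3 at value $69, so the others get W − 69 = $383.
Without Harbor: best allocation of the remaining 3 bidders over all 4 slots is Quanta→Slot 4 ($144), Talus→Slot 3 ($147), Umbra→Slot 7 ($107), total $398.
VCG payment = (others' best without Harbor) − (others' welfare with Harbor) = 398 − 383 = $15.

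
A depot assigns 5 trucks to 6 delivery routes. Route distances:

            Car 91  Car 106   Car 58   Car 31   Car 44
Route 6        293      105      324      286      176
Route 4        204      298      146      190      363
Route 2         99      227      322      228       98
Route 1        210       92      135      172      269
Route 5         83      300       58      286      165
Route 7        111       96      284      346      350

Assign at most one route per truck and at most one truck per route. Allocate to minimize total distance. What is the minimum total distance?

Minimum total: 544 km

Optimal: Car 91→Route 7 (111 km), Car 106→Route 6 (105 km), Car 58→Route 5 (58 km), Car 31→Route 1 (172 km), Car 44→Route 2 (98 km) — total 111+105+58+172+98 = 544 km.
Min-entry greedy (repeatedly take the single cheapest remaining cell) gives 549 km, worse by 5.
Checked against all permutations: 544 km is optimal.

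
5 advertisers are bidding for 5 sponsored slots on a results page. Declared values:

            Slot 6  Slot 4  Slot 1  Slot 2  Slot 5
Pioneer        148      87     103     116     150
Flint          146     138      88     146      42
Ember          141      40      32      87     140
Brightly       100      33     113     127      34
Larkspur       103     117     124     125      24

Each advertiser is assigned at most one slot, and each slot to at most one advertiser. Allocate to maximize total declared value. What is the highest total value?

Max total: $680

Treat this as an assignment problem: match each advertiser to one slot.
Optimal: Pioneer→Slot 5 ($150), Flint→Slot 4 ($138), Ember→Slot 6 ($141), Brightly→Slot 2 ($127), Larkspur→Slot 1 ($124) — total 150+138+141+127+124 = $680.
Row-greedy (each advertiser in turn takes its best remaining slot) gives $613, worse by 67.
Next-best assignment: Pioneer→Slot 6, Flint→Slot 4, Ember→Slot 5, Brightly→Slot 2, Larkspur→Slot 1 = $677.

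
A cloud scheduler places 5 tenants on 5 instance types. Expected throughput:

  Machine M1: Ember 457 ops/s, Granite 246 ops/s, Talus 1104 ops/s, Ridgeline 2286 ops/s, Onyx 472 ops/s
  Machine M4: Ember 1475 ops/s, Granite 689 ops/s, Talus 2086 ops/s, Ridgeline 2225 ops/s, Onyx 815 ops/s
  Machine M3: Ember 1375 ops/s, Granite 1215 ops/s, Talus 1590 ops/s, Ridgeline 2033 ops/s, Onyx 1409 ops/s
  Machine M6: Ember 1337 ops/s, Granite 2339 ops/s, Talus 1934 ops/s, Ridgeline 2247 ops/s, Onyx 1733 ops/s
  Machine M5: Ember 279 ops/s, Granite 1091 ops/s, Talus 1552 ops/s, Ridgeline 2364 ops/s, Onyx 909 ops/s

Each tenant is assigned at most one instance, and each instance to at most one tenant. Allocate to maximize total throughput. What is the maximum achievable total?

Max total: 9061 ops/s

Treat this as an assignment problem: match each tenant to one instance.
Optimal: Ember→Machine M4 (1475 ops/s), Granite→Machine M6 (2339 ops/s), Talus→Machine M5 (1552 ops/s), Ridgeline→Machine M1 (2286 ops/s), Onyx→Machine M3 (1409 ops/s) — total 1475+2339+1552+2286+1409 = 9061 ops/s.
Row-greedy (each tenant in turn takes its best remaining instance) gives 8240 ops/s, worse by 821.
Every other assignment is strictly worse.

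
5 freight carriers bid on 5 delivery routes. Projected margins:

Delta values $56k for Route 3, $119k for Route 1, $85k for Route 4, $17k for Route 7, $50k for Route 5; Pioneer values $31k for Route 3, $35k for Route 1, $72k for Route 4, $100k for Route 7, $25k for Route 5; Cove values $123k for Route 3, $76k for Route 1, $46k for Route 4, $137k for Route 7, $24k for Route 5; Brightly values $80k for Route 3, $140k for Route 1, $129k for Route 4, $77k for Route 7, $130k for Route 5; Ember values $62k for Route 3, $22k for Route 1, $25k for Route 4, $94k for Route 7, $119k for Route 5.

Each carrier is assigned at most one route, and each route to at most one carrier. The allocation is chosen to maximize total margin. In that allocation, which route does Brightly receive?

Optimal: Delta→Route 1 ($119k), Pioneer→Route 7 ($100k), Cove→Route 3 ($123k), Brightly→Route 4 ($129k), Ember→Route 5 ($119k) — total 119+100+123+129+119 = $590k.
Column-greedy (each route in turn goes to its best remaining carrier) gives $567k, worse by 23.
Next-best assignment: Delta→Route 4, Pioneer→Route 7, Cove→Route 3, Brightly→Route 1, Ember→Route 5 = $567k.
Swapping Cove↔Pioneer (Cove→Route 7 $137k, Pioneer→Route 3 $31k) loses 55.
Brightly's own top route is Route 1 ($140k), but forcing Brightly→Route 1 and reassigning the rest optimally gives only $567k — worse by 23.

Brightly receives Route 4.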